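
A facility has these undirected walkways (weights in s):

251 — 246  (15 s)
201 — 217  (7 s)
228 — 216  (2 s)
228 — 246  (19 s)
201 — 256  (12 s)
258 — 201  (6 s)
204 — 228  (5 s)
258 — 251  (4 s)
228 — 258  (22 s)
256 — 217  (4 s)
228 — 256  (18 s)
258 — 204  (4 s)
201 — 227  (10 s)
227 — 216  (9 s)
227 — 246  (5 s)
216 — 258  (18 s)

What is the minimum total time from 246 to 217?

Running Dijkstra from 246:
246: 0
227: 5  (via 246)
216: 14  (via 227)
201: 15  (via 227)
251: 15  (via 246)
228: 16  (via 216)
258: 19  (via 251)
204: 21  (via 228)
217: 22  (via 201)
Shortest route: 246 → 227 → 201 → 217 = 22 s.

22 s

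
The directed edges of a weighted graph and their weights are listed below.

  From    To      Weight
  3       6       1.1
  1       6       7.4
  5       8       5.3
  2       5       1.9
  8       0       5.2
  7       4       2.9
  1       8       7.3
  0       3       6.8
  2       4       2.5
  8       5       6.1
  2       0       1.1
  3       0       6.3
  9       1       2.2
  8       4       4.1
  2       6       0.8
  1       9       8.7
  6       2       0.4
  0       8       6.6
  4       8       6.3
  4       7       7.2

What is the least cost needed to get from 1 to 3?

15.7

Candidate routes:
1 → 6 → 2 → 5 → 8 → 0 → 3: 7.4+0.4+1.9+5.3+5.2+6.8 = 27
1 → 8 → 0 → 3: 7.3+5.2+6.8 = 19.3
1 → 6 → 2 → 4 → 8 → 0 → 3: 7.4+0.4+2.5+6.3+5.2+6.8 = 28.6
1 → 6 → 2 → 0 → 3: 7.4+0.4+1.1+6.8 = 15.7
Cheapest is 1 → 6 → 2 → 0 → 3 at 15.7.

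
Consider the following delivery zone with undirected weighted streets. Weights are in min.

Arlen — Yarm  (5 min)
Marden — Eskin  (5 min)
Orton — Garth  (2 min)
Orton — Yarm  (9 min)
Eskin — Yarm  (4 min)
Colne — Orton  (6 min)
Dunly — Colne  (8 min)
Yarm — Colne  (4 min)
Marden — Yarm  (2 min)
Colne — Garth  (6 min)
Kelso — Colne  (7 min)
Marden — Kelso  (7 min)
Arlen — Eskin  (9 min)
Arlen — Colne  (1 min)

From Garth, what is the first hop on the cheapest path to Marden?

Candidate routes:
Garth–Orton–Yarm–Marden: 2+9+2 = 13
Garth–Colne–Arlen–Yarm–Marden: 6+1+5+2 = 14
Garth–Colne–Yarm–Marden: 6+4+2 = 12
Cheapest is Garth–Colne–Yarm–Marden at 12 min.
So from Garth the first move is to Colne.

Colne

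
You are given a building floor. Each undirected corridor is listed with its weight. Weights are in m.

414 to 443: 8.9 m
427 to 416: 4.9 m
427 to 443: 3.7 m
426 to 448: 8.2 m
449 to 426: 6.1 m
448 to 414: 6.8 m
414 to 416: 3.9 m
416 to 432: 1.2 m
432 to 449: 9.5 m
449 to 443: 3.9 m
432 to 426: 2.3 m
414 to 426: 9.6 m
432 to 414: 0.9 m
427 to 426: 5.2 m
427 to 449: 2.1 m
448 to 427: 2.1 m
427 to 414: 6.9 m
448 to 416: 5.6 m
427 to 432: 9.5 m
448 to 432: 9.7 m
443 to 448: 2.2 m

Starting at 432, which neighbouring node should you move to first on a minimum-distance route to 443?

416

Compare a few routes:
432–414–443: 0.9+8.9 = 9.8
432–416–448–443: 1.2+5.6+2.2 = 9
The minimum is 9 m via 432–416–448–443.
So from 432 the first move is to 416.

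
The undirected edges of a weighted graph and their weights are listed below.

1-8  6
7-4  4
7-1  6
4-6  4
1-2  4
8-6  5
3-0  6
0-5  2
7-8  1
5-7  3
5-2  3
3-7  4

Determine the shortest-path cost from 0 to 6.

Settle nodes by increasing distance from 0:
0: 0
5: 2  (via 0)
2: 5  (via 5)
7: 5  (via 5)
3: 6  (via 0)
8: 6  (via 7)
1: 9  (via 2)
4: 9  (via 7)
6: 11  (via 8)
Shortest route: 0 → 5 → 7 → 8 → 6 = 11.

11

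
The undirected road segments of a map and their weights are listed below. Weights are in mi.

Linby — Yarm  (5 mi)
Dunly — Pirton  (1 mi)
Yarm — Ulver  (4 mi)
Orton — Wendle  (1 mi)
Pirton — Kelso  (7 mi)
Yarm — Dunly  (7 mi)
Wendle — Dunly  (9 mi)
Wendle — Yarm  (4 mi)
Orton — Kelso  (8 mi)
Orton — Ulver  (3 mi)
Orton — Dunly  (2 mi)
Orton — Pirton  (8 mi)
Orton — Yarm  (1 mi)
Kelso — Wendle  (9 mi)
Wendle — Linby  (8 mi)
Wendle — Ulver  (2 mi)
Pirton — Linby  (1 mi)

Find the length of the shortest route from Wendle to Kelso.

9 mi

Shortest distances from Wendle:
Wendle: 0
Orton: 1  (via Wendle)
Yarm: 2  (via Orton)
Ulver: 2  (via Wendle)
Dunly: 3  (via Orton)
Pirton: 4  (via Dunly)
Linby: 5  (via Pirton)
Kelso: 9  (via Wendle)
Shortest route: Wendle–Kelso = 9 mi.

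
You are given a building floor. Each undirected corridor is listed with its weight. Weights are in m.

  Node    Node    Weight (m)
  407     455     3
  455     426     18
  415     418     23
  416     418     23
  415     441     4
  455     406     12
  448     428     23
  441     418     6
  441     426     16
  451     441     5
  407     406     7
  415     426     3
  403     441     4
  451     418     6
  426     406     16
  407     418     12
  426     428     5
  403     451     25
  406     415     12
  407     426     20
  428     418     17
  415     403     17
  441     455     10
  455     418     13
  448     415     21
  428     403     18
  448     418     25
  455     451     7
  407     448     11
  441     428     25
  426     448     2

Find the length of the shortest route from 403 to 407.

17 m

Settle nodes by increasing distance from 403:
403: 0
441: 4  (via 403)
415: 8  (via 441)
451: 9  (via 441)
418: 10  (via 441)
426: 11  (via 415)
448: 13  (via 426)
455: 14  (via 441)
428: 16  (via 426)
407: 17  (via 455)
Shortest route: 403–441–455–407 = 17 m.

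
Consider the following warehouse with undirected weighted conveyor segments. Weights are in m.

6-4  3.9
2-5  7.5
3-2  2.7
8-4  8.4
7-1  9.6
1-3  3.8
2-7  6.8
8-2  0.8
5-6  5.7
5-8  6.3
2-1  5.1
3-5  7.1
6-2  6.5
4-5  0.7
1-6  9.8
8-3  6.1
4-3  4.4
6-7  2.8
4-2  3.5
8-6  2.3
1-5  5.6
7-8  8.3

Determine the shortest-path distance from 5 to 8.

Shortest distances from 5:
5: 0
4: 0.7  (via 5)
2: 4.2  (via 4)
6: 4.6  (via 4)
8: 5  (via 2)
Shortest route: 5 → 4 → 2 → 8 = 5 m.

5 m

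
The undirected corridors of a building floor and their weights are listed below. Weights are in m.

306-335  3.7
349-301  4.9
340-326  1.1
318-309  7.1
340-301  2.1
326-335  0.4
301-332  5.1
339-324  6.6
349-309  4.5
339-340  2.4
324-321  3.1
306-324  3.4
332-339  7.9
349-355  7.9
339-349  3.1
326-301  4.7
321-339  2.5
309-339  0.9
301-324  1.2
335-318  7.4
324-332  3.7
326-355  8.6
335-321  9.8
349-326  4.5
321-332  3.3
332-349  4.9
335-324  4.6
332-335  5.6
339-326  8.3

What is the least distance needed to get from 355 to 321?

Enumerating some paths:
355 → 326 → 340 → 339 → 321: 8.6+1.1+2.4+2.5 = 14.6
355 → 349 → 332 → 321: 7.9+4.9+3.3 = 16.1
355 → 349 → 309 → 339 → 321: 7.9+4.5+0.9+2.5 = 15.8
355 → 349 → 339 → 321: 7.9+3.1+2.5 = 13.5
The minimum is 13.5 m via 355 → 349 → 339 → 321.

13.5 m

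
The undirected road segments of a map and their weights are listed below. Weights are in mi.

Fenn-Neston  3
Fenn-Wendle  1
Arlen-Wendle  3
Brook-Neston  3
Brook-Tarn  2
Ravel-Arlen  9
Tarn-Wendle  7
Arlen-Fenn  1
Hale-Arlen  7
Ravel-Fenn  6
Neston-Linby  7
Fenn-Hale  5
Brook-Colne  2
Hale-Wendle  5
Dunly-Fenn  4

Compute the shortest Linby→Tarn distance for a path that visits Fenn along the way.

Best Linby to Fenn: Linby → Neston → Fenn costing 10
Best Fenn to Tarn: Fenn → Wendle → Tarn costing 8
Total via Fenn: 10 + 8 = 18 mi.

18 mi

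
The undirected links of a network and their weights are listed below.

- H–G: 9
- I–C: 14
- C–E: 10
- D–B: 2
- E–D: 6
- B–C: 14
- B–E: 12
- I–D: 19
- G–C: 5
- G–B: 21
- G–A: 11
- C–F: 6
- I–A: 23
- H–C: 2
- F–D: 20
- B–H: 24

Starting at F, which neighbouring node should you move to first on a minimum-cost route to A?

C

Enumerating some paths:
F - C - G - A: 6+5+11 = 22
F - C - H - G - A: 6+2+9+11 = 28
The minimum is 22 via F - C - G - A.
So from F the first move is to C.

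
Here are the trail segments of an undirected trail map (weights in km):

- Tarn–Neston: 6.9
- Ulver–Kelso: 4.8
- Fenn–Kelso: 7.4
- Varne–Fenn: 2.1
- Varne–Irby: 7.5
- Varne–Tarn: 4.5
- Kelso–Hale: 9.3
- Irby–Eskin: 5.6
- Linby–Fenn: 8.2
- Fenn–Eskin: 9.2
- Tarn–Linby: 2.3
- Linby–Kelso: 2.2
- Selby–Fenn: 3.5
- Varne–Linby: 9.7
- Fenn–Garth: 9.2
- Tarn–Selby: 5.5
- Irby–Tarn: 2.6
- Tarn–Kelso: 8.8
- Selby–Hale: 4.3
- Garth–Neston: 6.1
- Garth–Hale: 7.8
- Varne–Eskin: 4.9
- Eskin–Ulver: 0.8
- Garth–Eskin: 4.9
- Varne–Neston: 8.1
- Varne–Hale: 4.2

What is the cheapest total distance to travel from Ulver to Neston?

11.8 km

Compare a few routes:
Ulver–Eskin–Garth–Neston: 0.8+4.9+6.1 = 11.8
Ulver–Eskin–Varne–Neston: 0.8+4.9+8.1 = 13.8
Ulver–Eskin–Irby–Tarn–Neston: 0.8+5.6+2.6+6.9 = 15.9
The minimum is 11.8 km via Ulver–Eskin–Garth–Neston.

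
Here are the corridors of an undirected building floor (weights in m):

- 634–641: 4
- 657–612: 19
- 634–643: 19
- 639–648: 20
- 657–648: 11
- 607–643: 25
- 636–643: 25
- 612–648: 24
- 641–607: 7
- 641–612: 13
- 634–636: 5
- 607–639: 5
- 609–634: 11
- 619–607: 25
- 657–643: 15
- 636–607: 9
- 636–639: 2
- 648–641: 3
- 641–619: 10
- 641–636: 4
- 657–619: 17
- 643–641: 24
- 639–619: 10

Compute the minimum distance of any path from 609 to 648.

18 m

Running Dijkstra from 609:
609: 0
634: 11  (via 609)
641: 15  (via 634)
636: 16  (via 634)
639: 18  (via 636)
648: 18  (via 641)
Shortest route: 609 → 634 → 641 → 648 = 18 m.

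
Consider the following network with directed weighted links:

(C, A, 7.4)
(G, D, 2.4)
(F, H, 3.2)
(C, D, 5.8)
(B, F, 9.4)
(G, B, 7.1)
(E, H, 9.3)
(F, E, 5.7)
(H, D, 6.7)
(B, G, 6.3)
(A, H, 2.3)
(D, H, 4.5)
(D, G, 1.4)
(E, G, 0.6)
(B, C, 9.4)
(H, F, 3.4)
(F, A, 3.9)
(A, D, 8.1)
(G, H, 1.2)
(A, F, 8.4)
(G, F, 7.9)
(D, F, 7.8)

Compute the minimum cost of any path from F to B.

Shortest distances from F:
F: 0
H: 3.2  (via F)
A: 3.9  (via F)
E: 5.7  (via F)
G: 6.3  (via E)
D: 8.7  (via G)
B: 13.4  (via G)
Shortest route: F → E → G → B = 13.4.

13.4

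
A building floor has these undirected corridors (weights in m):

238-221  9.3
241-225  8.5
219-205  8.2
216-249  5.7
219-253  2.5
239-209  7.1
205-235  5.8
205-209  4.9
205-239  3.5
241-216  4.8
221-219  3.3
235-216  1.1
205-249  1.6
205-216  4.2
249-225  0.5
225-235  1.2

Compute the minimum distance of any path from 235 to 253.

Shortest distances from 235:
235: 0
216: 1.1  (via 235)
225: 1.2  (via 235)
249: 1.7  (via 225)
205: 3.3  (via 249)
241: 5.9  (via 216)
239: 6.8  (via 205)
209: 8.2  (via 205)
219: 11.5  (via 205)
253: 14  (via 219)
Shortest route: 235 → 225 → 249 → 205 → 219 → 253 = 14 m.

14 m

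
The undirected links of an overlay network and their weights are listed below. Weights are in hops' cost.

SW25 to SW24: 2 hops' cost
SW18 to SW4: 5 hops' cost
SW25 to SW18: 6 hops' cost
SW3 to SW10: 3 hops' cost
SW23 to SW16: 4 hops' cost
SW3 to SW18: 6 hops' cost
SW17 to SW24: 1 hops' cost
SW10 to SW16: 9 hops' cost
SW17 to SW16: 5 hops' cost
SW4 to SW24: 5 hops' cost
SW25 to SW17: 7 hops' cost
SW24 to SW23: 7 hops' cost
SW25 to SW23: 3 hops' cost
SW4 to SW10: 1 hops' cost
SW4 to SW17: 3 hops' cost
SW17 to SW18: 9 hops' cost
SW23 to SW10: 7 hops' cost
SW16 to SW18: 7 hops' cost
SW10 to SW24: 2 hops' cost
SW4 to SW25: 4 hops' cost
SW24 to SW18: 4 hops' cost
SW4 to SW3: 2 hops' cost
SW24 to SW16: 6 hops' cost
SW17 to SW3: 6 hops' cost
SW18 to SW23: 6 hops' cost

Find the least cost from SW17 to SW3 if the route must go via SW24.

6 hops' cost

Shortest SW17→SW24: SW17 → SW24 = 1
Shortest SW24→SW3: SW24 → SW10 → SW3 = 5
Total via SW24: 1 + 5 = 6 hops' cost.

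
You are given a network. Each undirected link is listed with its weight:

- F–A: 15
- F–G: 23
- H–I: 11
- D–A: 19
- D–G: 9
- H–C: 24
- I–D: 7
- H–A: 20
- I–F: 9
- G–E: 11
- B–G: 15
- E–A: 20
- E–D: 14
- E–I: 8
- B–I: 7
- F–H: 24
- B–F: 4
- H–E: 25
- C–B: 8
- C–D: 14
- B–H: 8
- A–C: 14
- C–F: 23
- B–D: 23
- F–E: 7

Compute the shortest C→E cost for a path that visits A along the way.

34

Shortest C→A: C–A = 14
Shortest A→E: A–E = 20
Total via A: 14 + 20 = 34.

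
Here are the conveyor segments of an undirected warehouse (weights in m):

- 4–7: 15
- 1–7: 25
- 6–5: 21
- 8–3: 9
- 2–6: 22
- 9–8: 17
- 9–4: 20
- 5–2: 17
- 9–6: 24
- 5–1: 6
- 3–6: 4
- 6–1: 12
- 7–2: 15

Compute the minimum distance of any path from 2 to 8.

Settle nodes by increasing distance from 2:
2: 0
7: 15  (via 2)
5: 17  (via 2)
6: 22  (via 2)
1: 23  (via 5)
3: 26  (via 6)
4: 30  (via 7)
8: 35  (via 3)
Shortest route: 2–6–3–8 = 35 m.

35 m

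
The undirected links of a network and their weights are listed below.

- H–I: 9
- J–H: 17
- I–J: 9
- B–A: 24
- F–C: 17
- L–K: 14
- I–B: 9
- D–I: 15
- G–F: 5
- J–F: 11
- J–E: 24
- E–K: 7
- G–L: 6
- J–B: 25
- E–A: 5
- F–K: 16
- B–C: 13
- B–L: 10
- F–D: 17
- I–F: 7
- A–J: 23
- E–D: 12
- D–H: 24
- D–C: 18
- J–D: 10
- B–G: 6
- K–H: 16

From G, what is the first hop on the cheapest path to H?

Compare a few routes:
G–B–I–H: 6+9+9 = 24
G–F–I–H: 5+7+9 = 21
Cheapest is G–F–I–H at 21.
So from G the first move is to F.

F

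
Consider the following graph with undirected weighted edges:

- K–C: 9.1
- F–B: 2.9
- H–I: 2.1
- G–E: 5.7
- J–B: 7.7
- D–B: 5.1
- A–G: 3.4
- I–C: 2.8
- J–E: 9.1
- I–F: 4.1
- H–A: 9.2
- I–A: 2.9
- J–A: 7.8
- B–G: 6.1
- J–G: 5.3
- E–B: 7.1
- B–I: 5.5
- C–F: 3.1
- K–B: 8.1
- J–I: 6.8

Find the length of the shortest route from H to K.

Compare a few routes:
H–I–C–K: 2.1+2.8+9.1 = 14
H–I–F–C–K: 2.1+4.1+3.1+9.1 = 18.4
H–I–F–B–K: 2.1+4.1+2.9+8.1 = 17.2
H–I–B–K: 2.1+5.5+8.1 = 15.7
The minimum is 14 via H–I–C–K.

14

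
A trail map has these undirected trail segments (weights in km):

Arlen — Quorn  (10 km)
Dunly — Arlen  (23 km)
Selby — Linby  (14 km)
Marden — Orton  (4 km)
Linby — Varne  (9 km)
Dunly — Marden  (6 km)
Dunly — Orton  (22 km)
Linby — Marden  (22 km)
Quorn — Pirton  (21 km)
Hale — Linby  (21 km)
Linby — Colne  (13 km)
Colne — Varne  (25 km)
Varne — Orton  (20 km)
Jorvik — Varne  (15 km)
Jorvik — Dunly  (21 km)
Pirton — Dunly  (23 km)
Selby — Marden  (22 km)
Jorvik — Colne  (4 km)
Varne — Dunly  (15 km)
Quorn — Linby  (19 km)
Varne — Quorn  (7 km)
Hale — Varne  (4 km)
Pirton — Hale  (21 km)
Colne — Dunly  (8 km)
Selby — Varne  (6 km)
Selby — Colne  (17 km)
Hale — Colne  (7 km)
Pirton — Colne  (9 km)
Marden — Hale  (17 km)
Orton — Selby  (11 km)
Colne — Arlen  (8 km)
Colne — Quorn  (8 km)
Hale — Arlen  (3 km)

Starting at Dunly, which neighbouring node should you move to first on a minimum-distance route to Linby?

Candidate routes:
Dunly–Colne–Hale–Varne–Linby: 8+7+4+9 = 28
Dunly–Colne–Linby: 8+13 = 21
Dunly–Varne–Linby: 15+9 = 24
Dunly–Marden–Linby: 6+22 = 28
Cheapest is Dunly–Colne–Linby at 21 km.
So from Dunly the first move is to Colne.

Colne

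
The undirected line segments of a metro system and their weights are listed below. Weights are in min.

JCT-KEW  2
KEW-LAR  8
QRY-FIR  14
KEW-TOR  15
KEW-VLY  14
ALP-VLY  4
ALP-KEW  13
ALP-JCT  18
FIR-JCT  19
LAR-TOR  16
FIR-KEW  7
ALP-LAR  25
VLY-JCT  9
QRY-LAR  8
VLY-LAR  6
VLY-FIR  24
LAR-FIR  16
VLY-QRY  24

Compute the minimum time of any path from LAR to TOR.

Settle nodes by increasing distance from LAR:
LAR: 0
VLY: 6  (via LAR)
QRY: 8  (via LAR)
KEW: 8  (via LAR)
JCT: 10  (via KEW)
ALP: 10  (via VLY)
FIR: 15  (via KEW)
TOR: 16  (via LAR)
Shortest route: LAR → TOR = 16 min.

16 min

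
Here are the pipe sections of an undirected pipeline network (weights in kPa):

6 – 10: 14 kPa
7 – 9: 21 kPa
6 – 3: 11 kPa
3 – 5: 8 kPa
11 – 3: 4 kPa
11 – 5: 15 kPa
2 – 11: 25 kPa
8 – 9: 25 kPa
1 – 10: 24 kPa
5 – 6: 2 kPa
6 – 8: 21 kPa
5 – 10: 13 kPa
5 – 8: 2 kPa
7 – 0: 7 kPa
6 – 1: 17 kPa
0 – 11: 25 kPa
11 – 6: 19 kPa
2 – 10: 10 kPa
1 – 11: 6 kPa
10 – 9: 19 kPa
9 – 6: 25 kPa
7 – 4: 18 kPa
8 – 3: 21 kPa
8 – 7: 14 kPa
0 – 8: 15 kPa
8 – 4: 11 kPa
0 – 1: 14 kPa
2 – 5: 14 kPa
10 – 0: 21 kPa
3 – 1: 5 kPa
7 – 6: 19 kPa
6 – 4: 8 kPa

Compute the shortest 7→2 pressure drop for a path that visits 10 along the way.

38 kPa

Best 7 to 10: 7–0–10 costing 28
Best 10 to 2: 10–2 costing 10
Total via 10: 28 + 10 = 38 kPa.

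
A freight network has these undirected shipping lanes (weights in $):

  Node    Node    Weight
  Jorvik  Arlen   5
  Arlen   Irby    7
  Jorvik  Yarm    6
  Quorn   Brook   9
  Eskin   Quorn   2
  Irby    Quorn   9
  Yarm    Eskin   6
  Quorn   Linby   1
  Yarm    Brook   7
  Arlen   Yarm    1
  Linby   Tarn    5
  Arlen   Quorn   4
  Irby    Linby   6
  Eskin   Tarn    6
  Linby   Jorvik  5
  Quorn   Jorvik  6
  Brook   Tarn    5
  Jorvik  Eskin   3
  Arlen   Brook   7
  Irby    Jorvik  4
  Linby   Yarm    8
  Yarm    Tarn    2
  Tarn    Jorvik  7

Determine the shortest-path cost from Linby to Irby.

$6

Compare a few routes:
Linby–Irby: 6 = 6
Linby–Quorn–Eskin–Jorvik–Irby: 1+2+3+4 = 10
Linby–Jorvik–Irby: 5+4 = 9
Cheapest is Linby–Irby at $6.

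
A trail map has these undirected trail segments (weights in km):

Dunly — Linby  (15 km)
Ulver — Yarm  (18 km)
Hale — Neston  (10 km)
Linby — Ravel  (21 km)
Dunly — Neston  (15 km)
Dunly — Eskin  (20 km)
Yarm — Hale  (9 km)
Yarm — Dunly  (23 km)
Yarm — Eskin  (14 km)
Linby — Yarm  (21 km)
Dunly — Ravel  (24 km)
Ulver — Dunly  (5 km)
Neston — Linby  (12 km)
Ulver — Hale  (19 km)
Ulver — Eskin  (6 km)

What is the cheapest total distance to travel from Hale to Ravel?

43 km

Shortest distances from Hale:
Hale: 0
Yarm: 9  (via Hale)
Neston: 10  (via Hale)
Ulver: 19  (via Hale)
Linby: 22  (via Neston)
Eskin: 23  (via Yarm)
Dunly: 24  (via Ulver)
Ravel: 43  (via Linby)
Shortest route: Hale–Neston–Linby–Ravel = 43 km.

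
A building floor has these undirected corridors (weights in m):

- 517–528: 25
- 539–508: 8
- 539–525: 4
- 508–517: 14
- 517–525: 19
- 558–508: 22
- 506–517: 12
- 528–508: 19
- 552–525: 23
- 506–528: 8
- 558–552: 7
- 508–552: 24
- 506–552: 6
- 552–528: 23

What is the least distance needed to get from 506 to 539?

Enumerating some paths:
506 - 517 - 508 - 539: 12+14+8 = 34
506 - 528 - 508 - 539: 8+19+8 = 35
506 - 552 - 525 - 539: 6+23+4 = 33
506 - 517 - 525 - 539: 12+19+4 = 35
The minimum is 33 m via 506 - 552 - 525 - 539.

33 m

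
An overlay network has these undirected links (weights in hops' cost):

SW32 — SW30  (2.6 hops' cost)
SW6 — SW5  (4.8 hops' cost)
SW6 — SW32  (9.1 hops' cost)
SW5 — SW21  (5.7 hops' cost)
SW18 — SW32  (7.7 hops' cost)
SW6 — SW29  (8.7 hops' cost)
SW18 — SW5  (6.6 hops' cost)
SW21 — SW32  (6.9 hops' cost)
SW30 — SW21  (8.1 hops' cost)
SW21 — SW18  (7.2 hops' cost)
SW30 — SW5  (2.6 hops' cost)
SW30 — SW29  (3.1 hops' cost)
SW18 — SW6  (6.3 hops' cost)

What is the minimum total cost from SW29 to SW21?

11.2 hops' cost

Compare a few routes:
SW29–SW30–SW5–SW21: 3.1+2.6+5.7 = 11.4
SW29–SW30–SW32–SW21: 3.1+2.6+6.9 = 12.6
SW29–SW6–SW5–SW21: 8.7+4.8+5.7 = 19.2
SW29–SW30–SW21: 3.1+8.1 = 11.2
The minimum is 11.2 hops' cost via SW29–SW30–SW21.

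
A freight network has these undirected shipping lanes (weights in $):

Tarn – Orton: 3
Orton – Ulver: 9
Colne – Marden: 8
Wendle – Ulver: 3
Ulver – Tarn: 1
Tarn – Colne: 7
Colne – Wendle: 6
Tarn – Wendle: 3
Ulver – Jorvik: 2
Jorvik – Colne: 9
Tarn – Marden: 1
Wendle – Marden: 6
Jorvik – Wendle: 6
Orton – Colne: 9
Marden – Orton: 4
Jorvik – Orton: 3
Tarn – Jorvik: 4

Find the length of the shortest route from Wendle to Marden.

$4

Enumerating some paths:
Wendle → Marden: 6 = 6
Wendle → Ulver → Tarn → Marden: 3+1+1 = 5
Wendle → Tarn → Marden: 3+1 = 4
Wendle → Tarn → Orton → Marden: 3+3+4 = 10
The minimum is $4 via Wendle → Tarn → Marden.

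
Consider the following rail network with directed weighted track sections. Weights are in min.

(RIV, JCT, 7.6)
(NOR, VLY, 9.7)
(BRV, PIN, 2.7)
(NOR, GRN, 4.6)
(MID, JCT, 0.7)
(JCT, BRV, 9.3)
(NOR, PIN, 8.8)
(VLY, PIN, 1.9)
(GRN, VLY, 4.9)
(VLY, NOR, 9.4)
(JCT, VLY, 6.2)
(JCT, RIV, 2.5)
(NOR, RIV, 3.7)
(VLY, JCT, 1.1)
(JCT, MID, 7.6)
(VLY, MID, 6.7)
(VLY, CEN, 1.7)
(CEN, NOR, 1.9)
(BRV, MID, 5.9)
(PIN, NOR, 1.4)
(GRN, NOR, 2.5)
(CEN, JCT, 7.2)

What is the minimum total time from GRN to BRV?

Running Dijkstra from GRN:
GRN: 0
NOR: 2.5  (via GRN)
VLY: 4.9  (via GRN)
JCT: 6  (via VLY)
RIV: 6.2  (via NOR)
CEN: 6.6  (via VLY)
PIN: 6.8  (via VLY)
MID: 11.6  (via VLY)
BRV: 15.3  (via JCT)
Shortest route: GRN → VLY → JCT → BRV = 15.3 min.

15.3 min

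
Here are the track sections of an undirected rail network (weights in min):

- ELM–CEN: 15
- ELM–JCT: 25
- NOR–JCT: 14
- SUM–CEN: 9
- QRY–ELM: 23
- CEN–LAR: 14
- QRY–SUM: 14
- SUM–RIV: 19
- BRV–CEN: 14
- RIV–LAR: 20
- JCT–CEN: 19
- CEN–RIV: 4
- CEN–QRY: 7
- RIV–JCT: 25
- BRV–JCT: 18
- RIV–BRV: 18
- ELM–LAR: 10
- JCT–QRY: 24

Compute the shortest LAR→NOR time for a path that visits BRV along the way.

Shortest LAR→BRV: LAR–CEN–BRV = 28
Best BRV to NOR: BRV–JCT–NOR costing 32
Total via BRV: 28 + 32 = 60 min.

60 min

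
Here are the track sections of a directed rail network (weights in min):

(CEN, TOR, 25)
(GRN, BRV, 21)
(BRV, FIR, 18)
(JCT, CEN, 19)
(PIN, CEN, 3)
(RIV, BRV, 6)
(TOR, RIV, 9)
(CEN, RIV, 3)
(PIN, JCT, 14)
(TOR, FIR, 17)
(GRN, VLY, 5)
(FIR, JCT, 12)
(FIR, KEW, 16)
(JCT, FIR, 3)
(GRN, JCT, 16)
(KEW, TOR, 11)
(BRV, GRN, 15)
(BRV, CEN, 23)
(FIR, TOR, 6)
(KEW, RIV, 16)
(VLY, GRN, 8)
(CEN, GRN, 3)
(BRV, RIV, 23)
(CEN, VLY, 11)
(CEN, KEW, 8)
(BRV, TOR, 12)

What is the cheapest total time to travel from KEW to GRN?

37 min

Settle nodes by increasing distance from KEW:
KEW: 0
TOR: 11  (via KEW)
RIV: 16  (via KEW)
BRV: 22  (via RIV)
FIR: 28  (via TOR)
GRN: 37  (via BRV)
Shortest route: KEW → RIV → BRV → GRN = 37 min.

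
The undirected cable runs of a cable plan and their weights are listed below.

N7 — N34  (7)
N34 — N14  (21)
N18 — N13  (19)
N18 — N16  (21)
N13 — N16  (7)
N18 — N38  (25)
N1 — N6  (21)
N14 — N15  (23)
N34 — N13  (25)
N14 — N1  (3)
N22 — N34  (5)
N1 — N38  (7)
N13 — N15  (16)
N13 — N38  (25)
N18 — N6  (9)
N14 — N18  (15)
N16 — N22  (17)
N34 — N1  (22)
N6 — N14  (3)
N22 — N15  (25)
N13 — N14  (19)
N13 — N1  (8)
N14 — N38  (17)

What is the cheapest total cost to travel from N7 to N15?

Compare a few routes:
N7 → N34 → N14 → N15: 7+21+23 = 51
N7 → N34 → N22 → N15: 7+5+25 = 37
N7 → N34 → N13 → N15: 7+25+16 = 48
N7 → N34 → N22 → N16 → N13 → N15: 7+5+17+7+16 = 52
The minimum is 37 via N7 → N34 → N22 → N15.

37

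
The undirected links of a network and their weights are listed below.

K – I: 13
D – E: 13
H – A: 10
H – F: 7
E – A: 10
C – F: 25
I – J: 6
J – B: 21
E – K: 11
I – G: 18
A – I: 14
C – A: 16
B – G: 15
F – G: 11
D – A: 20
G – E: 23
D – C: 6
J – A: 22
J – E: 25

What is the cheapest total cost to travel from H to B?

Candidate routes:
H–F–G–B: 7+11+15 = 33
H–A–I–J–B: 10+14+6+21 = 51
H–A–J–B: 10+22+21 = 53
Cheapest is H–F–G–B at 33.

33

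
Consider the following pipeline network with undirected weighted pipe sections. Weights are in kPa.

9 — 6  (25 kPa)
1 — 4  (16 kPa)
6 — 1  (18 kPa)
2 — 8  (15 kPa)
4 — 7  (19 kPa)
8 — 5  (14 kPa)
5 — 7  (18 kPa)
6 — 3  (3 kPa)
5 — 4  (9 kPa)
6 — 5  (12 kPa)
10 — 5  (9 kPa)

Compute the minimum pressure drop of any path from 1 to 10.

34 kPa

Shortest distances from 1:
1: 0
4: 16  (via 1)
6: 18  (via 1)
3: 21  (via 6)
5: 25  (via 4)
10: 34  (via 5)
Shortest route: 1 → 4 → 5 → 10 = 34 kPa.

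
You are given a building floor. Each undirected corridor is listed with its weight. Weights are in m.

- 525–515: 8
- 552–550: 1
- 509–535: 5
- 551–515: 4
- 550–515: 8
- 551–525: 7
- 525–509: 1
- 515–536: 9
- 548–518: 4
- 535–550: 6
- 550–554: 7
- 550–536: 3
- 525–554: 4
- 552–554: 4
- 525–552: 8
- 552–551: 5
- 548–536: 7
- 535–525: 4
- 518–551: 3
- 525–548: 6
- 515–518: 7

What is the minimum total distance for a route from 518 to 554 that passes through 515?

Shortest 518→515: 518–515 = 7
Shortest 515→554: 515–525–554 = 12
Total via 515: 7 + 12 = 19 m.

19 m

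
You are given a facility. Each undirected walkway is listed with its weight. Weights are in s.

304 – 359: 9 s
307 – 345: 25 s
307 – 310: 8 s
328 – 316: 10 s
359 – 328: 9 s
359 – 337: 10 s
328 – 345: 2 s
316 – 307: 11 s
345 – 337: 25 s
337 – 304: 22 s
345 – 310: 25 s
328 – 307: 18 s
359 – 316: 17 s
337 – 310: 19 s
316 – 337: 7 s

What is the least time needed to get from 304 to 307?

Shortest distances from 304:
304: 0
359: 9  (via 304)
328: 18  (via 359)
337: 19  (via 359)
345: 20  (via 328)
316: 26  (via 359)
307: 36  (via 328)
Shortest route: 304 → 359 → 328 → 307 = 36 s.

36 s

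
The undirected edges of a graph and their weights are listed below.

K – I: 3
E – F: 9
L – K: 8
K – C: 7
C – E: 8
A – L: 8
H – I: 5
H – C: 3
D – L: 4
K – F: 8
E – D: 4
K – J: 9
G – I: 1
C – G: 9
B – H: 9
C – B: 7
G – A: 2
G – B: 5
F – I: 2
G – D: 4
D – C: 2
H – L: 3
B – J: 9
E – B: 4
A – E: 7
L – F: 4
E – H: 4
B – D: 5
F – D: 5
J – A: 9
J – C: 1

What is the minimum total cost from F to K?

5

Shortest distances from F:
F: 0
I: 2  (via F)
G: 3  (via I)
L: 4  (via F)
A: 5  (via G)
D: 5  (via F)
K: 5  (via I)
Shortest route: F → I → K = 5.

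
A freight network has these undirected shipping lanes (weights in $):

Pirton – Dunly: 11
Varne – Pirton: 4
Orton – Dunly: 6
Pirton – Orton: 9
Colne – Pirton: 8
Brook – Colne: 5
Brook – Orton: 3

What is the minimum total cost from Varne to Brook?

Compare a few routes:
Varne - Pirton - Orton - Brook: 4+9+3 = 16
Varne - Pirton - Colne - Brook: 4+8+5 = 17
Varne - Pirton - Dunly - Orton - Brook: 4+11+6+3 = 24
Cheapest is Varne - Pirton - Orton - Brook at $16.

$16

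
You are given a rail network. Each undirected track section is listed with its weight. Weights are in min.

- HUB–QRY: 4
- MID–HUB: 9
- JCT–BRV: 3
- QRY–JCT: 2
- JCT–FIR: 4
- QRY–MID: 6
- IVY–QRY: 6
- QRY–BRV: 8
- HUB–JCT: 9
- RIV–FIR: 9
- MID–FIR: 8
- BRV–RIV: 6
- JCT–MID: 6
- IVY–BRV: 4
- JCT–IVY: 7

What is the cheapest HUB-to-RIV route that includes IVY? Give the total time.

Best HUB to IVY: HUB → QRY → IVY costing 10
Shortest IVY→RIV: IVY → BRV → RIV = 10
Total via IVY: 10 + 10 = 20 min.

20 min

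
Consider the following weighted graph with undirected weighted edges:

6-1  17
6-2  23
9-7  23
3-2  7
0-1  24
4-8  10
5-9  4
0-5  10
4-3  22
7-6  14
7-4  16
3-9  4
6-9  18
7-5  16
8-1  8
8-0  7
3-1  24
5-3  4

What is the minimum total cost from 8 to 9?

Shortest distances from 8:
8: 0
0: 7  (via 8)
1: 8  (via 8)
4: 10  (via 8)
5: 17  (via 0)
3: 21  (via 5)
9: 21  (via 5)
Shortest route: 8–0–5–9 = 21.

21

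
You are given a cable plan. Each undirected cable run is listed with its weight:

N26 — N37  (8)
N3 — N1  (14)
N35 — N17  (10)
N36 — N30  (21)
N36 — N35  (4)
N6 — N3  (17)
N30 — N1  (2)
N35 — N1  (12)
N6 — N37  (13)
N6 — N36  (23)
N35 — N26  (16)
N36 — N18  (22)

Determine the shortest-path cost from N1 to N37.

Enumerating some paths:
N1–N3–N6–N37: 14+17+13 = 44
N1–N35–N36–N6–N37: 12+4+23+13 = 52
N1–N35–N26–N37: 12+16+8 = 36
N1–N30–N36–N35–N26–N37: 2+21+4+16+8 = 51
Cheapest is N1–N35–N26–N37 at 36.

36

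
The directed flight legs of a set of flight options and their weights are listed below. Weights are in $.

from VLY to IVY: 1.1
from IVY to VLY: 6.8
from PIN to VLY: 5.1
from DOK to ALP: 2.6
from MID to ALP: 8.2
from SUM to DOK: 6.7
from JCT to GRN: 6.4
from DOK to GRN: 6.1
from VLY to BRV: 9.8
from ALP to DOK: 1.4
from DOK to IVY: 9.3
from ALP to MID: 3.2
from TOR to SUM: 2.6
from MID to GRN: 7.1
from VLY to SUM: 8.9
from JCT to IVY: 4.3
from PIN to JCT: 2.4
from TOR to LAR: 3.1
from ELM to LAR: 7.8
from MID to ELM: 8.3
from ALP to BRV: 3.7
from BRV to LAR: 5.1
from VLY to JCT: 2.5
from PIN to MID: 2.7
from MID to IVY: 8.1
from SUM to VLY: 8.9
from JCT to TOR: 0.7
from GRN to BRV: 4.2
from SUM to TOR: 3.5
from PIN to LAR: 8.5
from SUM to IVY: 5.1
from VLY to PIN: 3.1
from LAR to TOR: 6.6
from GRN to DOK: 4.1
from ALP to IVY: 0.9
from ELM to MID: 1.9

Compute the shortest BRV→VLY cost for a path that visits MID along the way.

Best BRV to MID: BRV–LAR–TOR–SUM–DOK–ALP–MID costing 26.8
Shortest MID→VLY: MID–IVY–VLY = 14.9
Total via MID: 26.8 + 14.9 = $41.7.

$41.7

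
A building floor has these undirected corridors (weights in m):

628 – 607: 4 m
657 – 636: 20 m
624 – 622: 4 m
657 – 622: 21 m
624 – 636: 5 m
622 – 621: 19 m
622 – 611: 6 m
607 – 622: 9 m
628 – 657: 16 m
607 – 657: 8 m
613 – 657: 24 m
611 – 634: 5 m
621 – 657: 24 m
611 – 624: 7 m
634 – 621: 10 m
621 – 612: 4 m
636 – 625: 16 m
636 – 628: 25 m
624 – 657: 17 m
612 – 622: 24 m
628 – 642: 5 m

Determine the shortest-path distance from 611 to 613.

47 m

Enumerating some paths:
611 - 622 - 607 - 657 - 613: 6+9+8+24 = 47
611 - 624 - 657 - 613: 7+17+24 = 48
Cheapest is 611 - 622 - 607 - 657 - 613 at 47 m.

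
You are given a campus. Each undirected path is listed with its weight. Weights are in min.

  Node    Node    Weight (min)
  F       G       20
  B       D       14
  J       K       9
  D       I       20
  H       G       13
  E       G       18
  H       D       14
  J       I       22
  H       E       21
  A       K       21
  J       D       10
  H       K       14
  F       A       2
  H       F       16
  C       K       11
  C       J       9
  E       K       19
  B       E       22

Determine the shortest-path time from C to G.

Candidate routes:
C–J–K–H–G: 9+9+14+13 = 45
C–K–E–G: 11+19+18 = 48
C–J–D–H–G: 9+10+14+13 = 46
C–K–H–G: 11+14+13 = 38
The minimum is 38 min via C–K–H–G.

38 min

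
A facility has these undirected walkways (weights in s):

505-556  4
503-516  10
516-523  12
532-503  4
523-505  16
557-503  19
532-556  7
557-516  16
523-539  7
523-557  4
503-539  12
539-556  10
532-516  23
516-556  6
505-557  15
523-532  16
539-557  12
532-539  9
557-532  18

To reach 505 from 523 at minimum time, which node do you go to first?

505

Candidate routes:
523–505: 16 = 16
523–557–505: 4+15 = 19
523–516–556–505: 12+6+4 = 22
523–539–556–505: 7+10+4 = 21
The minimum is 16 s via 523–505.
So from 523 the first move is to 505.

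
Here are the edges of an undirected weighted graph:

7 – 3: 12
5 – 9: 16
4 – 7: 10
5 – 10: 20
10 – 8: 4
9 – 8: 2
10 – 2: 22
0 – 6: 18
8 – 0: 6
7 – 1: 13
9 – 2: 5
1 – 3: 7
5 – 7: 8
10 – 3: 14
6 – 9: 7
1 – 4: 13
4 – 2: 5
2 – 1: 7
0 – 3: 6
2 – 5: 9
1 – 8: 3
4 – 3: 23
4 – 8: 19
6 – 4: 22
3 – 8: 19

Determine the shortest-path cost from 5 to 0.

Candidate routes:
5 - 9 - 8 - 0: 16+2+6 = 24
5 - 7 - 3 - 0: 8+12+6 = 26
5 - 2 - 1 - 8 - 0: 9+7+3+6 = 25
5 - 2 - 9 - 8 - 0: 9+5+2+6 = 22
The minimum is 22 via 5 - 2 - 9 - 8 - 0.

22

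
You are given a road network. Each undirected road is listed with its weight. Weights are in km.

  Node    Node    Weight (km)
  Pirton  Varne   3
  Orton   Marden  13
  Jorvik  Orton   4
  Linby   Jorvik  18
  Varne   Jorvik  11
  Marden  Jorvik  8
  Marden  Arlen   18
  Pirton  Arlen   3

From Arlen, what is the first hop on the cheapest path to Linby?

Pirton

Candidate routes:
Arlen–Marden–Jorvik–Linby: 18+8+18 = 44
Arlen–Marden–Orton–Jorvik–Linby: 18+13+4+18 = 53
Arlen–Pirton–Varne–Jorvik–Linby: 3+3+11+18 = 35
The minimum is 35 km via Arlen–Pirton–Varne–Jorvik–Linby.
So from Arlen the first move is to Pirton.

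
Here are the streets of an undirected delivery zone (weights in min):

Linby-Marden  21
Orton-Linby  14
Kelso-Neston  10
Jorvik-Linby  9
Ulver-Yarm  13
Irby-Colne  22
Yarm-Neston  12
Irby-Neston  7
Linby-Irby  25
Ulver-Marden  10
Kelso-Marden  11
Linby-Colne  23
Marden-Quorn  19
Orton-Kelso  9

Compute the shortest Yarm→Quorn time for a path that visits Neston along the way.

Shortest Yarm→Neston: Yarm–Neston = 12
Shortest Neston→Quorn: Neston–Kelso–Marden–Quorn = 40
Total via Neston: 12 + 40 = 52 min.

52 min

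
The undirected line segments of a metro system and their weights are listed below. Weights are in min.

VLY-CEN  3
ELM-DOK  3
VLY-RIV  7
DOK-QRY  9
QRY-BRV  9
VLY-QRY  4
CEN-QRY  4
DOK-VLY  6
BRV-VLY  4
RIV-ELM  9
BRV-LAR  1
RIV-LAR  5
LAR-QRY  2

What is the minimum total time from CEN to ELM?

Candidate routes:
CEN → QRY → DOK → ELM: 4+9+3 = 16
CEN → QRY → VLY → DOK → ELM: 4+4+6+3 = 17
CEN → VLY → QRY → DOK → ELM: 3+4+9+3 = 19
CEN → VLY → DOK → ELM: 3+6+3 = 12
The minimum is 12 min via CEN → VLY → DOK → ELM.

12 min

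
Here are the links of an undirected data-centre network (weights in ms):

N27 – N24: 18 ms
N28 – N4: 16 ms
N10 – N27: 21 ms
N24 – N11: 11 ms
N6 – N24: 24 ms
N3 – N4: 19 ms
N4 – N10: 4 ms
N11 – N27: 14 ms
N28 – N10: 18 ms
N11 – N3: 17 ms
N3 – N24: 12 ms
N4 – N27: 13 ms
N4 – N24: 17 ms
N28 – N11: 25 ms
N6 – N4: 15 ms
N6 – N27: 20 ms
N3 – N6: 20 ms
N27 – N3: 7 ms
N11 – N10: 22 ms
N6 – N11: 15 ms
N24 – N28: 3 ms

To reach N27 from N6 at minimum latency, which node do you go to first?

Enumerating some paths:
N6 → N3 → N27: 20+7 = 27
N6 → N11 → N27: 15+14 = 29
N6 → N4 → N27: 15+13 = 28
N6 → N27: 20 = 20
The minimum is 20 ms via N6 → N27.
So from N6 the first move is to N27.

N27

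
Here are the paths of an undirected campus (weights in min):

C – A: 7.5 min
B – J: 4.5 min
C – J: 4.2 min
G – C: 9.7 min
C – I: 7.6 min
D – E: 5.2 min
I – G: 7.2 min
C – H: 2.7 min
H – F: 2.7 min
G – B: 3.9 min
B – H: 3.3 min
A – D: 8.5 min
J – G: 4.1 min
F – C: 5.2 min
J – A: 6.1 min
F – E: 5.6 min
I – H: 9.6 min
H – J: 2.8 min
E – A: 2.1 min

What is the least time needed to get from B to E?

11.6 min

Compare a few routes:
B - H - J - A - E: 3.3+2.8+6.1+2.1 = 14.3
B - J - A - E: 4.5+6.1+2.1 = 12.7
B - H - F - E: 3.3+2.7+5.6 = 11.6
B - J - H - F - E: 4.5+2.8+2.7+5.6 = 15.6
Cheapest is B - H - F - E at 11.6 min.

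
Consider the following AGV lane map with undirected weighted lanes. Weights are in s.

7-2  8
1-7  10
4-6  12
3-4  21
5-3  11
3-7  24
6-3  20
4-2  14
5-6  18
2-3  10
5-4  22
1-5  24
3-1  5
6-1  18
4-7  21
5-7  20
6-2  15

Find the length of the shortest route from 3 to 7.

Compare a few routes:
3 → 1 → 7: 5+10 = 15
3 → 2 → 7: 10+8 = 18
3 → 7: 24 = 24
The minimum is 15 s via 3 → 1 → 7.

15 s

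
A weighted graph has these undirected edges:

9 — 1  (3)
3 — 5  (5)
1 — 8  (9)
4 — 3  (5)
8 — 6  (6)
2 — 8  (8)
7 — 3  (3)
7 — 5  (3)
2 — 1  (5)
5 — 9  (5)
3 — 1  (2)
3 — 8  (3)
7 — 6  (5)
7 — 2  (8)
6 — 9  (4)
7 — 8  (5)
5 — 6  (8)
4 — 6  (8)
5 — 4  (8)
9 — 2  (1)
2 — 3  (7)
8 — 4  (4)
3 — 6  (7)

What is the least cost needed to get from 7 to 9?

Compare a few routes:
7–5–9: 3+5 = 8
7–2–9: 8+1 = 9
7–6–9: 5+4 = 9
The minimum is 8 via 7–5–9.

8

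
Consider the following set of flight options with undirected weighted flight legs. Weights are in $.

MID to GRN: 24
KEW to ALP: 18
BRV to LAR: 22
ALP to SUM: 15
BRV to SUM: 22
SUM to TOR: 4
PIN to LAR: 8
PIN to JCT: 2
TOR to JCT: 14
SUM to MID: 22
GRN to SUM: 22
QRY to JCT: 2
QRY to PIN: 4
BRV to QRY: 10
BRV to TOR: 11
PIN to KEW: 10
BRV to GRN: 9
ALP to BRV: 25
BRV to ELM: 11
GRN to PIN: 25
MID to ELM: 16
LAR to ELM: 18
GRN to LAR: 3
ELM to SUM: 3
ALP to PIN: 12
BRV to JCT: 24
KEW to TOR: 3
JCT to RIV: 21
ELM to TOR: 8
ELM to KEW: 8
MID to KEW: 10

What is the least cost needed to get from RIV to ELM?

Running Dijkstra from RIV:
RIV: 0
JCT: 21  (via RIV)
QRY: 23  (via JCT)
PIN: 23  (via JCT)
LAR: 31  (via PIN)
KEW: 33  (via PIN)
BRV: 33  (via QRY)
GRN: 34  (via LAR)
ALP: 35  (via PIN)
TOR: 35  (via JCT)
SUM: 39  (via TOR)
ELM: 41  (via KEW)
Shortest route: RIV → JCT → PIN → KEW → ELM = $41.

$41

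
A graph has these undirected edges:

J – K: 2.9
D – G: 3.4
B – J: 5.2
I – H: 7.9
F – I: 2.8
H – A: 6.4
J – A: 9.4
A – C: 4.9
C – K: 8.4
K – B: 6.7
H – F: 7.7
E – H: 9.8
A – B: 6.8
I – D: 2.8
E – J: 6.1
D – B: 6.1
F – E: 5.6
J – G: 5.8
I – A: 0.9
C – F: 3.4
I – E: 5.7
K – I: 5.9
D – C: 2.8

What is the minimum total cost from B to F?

Shortest distances from B:
B: 0
J: 5.2  (via B)
D: 6.1  (via B)
K: 6.7  (via B)
A: 6.8  (via B)
I: 7.7  (via A)
C: 8.9  (via D)
G: 9.5  (via D)
F: 10.5  (via I)
Shortest route: B → A → I → F = 10.5.

10.5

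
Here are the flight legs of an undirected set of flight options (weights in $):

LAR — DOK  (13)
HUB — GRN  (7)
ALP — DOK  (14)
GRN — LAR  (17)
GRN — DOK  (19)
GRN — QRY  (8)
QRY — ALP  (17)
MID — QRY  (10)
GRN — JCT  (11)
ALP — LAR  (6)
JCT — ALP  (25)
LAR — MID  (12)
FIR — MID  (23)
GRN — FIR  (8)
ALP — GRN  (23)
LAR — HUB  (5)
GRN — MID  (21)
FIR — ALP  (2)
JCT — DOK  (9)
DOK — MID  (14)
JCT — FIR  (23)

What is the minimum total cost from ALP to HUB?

$11

Enumerating some paths:
ALP → FIR → GRN → HUB: 2+8+7 = 17
ALP → LAR → HUB: 6+5 = 11
The minimum is $11 via ALP → LAR → HUB.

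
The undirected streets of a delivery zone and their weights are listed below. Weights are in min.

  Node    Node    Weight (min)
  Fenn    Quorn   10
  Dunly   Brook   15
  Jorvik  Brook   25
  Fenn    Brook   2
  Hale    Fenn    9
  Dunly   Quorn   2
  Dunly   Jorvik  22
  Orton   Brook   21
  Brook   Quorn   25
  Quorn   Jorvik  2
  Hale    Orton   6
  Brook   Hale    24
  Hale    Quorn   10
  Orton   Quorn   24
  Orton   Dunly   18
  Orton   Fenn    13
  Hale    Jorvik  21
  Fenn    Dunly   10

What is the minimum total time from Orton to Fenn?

13 min

Enumerating some paths:
Orton → Hale → Fenn: 6+9 = 15
Orton → Brook → Fenn: 21+2 = 23
Orton → Hale → Quorn → Fenn: 6+10+10 = 26
Orton → Fenn: 13 = 13
Cheapest is Orton → Fenn at 13 min.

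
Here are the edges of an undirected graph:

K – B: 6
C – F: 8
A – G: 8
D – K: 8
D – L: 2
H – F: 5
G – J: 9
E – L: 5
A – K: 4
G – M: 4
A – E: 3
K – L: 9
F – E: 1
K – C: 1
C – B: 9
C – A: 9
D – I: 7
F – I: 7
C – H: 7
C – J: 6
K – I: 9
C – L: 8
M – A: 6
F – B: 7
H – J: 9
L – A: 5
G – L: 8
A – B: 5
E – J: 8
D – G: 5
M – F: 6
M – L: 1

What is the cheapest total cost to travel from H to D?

Candidate routes:
H–F–E–L–D: 5+1+5+2 = 13
H–F–M–L–D: 5+6+1+2 = 14
The minimum is 13 via H–F–E–L–D.

13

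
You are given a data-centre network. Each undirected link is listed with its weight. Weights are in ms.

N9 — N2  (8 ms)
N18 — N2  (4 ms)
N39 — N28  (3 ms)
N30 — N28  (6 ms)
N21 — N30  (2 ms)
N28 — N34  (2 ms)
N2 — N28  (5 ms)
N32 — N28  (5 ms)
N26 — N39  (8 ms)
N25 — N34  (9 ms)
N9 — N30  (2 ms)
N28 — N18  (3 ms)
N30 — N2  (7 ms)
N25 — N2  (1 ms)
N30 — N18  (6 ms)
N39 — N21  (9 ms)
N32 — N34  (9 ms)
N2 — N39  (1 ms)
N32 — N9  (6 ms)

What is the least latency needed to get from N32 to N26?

Enumerating some paths:
N32 - N28 - N39 - N26: 5+3+8 = 16
N32 - N34 - N28 - N39 - N26: 9+2+3+8 = 22
N32 - N28 - N2 - N39 - N26: 5+5+1+8 = 19
N32 - N28 - N18 - N2 - N39 - N26: 5+3+4+1+8 = 21
The minimum is 16 ms via N32 - N28 - N39 - N26.

16 ms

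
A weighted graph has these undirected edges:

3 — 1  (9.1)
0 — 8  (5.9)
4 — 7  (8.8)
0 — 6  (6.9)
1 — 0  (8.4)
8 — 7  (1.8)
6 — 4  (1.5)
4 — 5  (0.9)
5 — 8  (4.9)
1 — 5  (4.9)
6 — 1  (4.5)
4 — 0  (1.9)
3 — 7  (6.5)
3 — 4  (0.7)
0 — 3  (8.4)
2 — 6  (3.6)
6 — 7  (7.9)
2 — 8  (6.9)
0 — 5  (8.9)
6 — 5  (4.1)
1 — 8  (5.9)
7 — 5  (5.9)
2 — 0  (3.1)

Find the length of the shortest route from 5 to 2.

Compare a few routes:
5 → 4 → 0 → 2: 0.9+1.9+3.1 = 5.9
5 → 4 → 6 → 2: 0.9+1.5+3.6 = 6
Cheapest is 5 → 4 → 0 → 2 at 5.9.

5.9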